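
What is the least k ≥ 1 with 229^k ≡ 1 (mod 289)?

By Lagrange's theorem, ord_289(229) divides φ(289) = φ(17^2) = 17·(17−1) = 272 = 2^4 · 17.
Divisors of 272: 1, 2, 4, 8, 16, 17, 34, 68, 136, 272.
Check 229^d mod 289 for each divisor in increasing order:
229^1 ≡ 229
229^2 ≡ 132
229^4 ≡ 84
229^8 ≡ 120
229^16 ≡ 239
229^17 ≡ 110
229^34 ≡ 251
229^68 ≡ 288
229^136 ≡ 1
So ord_289(229) = 136.

136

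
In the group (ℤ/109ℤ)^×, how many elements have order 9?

6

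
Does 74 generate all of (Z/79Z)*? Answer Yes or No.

φ(79) = 79 − 1 = 78 = 2 · 3 · 13.
It suffices to check that the order of 74 is not a proper divisor of 78: compute 74^(78/q) for q ∈ {2, 3, 13}.
74^39 ≡ 78 (mod 79)  [q = 2: ≢ 1 ✓]
74^26 ≡ 55 (mod 79)  [q = 3: ≢ 1 ✓]
74^6 ≡ 62 (mod 79)  [q = 13: ≢ 1 ✓]
All checks pass, so 74 has order 78 and is a primitive root modulo 79.

Yes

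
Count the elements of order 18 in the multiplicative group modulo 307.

6

φ(307) = 307 − 1 = 306 = 2 · 3^2 · 17.
Since (Z/307Z)^× is cyclic of order 306, the number of elements of order d is φ(d) when d | 306 and 0 otherwise.
18 = 2 · 3^2 divides 306, and φ(18) = 6.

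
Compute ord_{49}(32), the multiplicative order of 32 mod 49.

21

ord(32) | φ(49) = φ(7^2) = 7·(7−1) = 42 = 2 · 3 · 7.
Divisors of 42: 1, 2, 3, 6, 7, 14, 21, 42.
Evaluate successive powers at the divisors of 42:
32^1 ≡ 32 (mod 49)
32^2 ≡ 44 (mod 49)
32^3 ≡ 36 (mod 49)
32^6 ≡ 22 (mod 49)
32^7 ≡ 18 (mod 49)
32^14 ≡ 30 (mod 49)
32^21 ≡ 1 (mod 49) ✓
Hence ord(32) = 21.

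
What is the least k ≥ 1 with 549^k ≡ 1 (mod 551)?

252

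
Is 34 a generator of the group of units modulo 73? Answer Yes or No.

Yes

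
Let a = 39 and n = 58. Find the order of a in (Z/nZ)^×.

Since 39 ∈ (Z/58Z)^×, its order divides φ(58) = φ(2)·φ(29) = 1·28 = 28 = 2^2 · 7.
Divisors of 28: 1, 2, 4, 7, 14, 28.
Compute 39^d (mod 58) for the divisors d until we hit 1:
39^1 ≡ 39 (mod 58)
39^2 ≡ 13 (mod 58)
39^4 ≡ 53 (mod 58)
39^7 ≡ 17 (mod 58)
39^14 ≡ 57 (mod 58)
39^28 ≡ 1 (mod 58) ✓
So ord_58(39) = 28.

28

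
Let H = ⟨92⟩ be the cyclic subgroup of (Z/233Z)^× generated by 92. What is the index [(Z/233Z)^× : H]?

8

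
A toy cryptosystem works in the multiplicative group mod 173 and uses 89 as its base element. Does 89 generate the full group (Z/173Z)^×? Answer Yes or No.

φ(173) = 173 − 1 = 172 = 2^2 · 43.
An element g generates (Z/173Z)^× iff g^(172/q) ≢ 1 (mod 173) for each prime q ∈ {2, 43}.
89^86 ≡ 1 (mod 173)  [q = 2: ≡ 1 ✗]
89^4 ≡ 158 (mod 173)  [q = 43: ≢ 1 ✓]
89^86 ≡ 1 shows ord(89) | 86, strictly less than φ(173); not a primitive root.

No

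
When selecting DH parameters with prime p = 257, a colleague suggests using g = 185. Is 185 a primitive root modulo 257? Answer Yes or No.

φ(257) = 257 − 1 = 256 = 2^8.
An element g generates (Z/257Z)^× iff g^(256/q) ≢ 1 (mod 257) for each prime q ∈ {2}.
185^128 ≡ 1 (mod 257)  [q = 2: ≡ 1 ✗]
185^128 ≡ 1 shows ord(185) | 128, strictly less than φ(257); not a primitive root.

No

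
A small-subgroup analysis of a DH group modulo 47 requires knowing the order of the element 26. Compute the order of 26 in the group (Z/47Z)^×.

46

ord(26) | φ(47) = 47 − 1 = 46 = 2 · 23.
Divisors of 46: 1, 2, 23, 46.
Compute 26^d (mod 47) for the divisors d until we hit 1:
26^1 ≡ 26
26^2 ≡ 18
26^23 ≡ 46
26^46 ≡ 1
The smallest such exponent is 46, so the order of 26 is 46.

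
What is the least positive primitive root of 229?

φ(229) = 229 − 1 = 228 = 2^2 · 3 · 19.
Test candidates g = 2, 3, … against the prime factors q ∈ {2, 3, 19} of φ(229): g is a generator iff g^(228/q) ≢ 1 for every such q.
g = 2: 2^114 ≡ 228; 2^76 ≡ 1 — hits 1, so not a primitive root.
g = 3: 3^114 ≡ 1 — hits 1, so not a primitive root.
g = 4: 4^114 ≡ 1 — hits 1, so not a primitive root.
g = 5: 5^114 ≡ 1 — hits 1, so not a primitive root.
g = 6: 6^114 ≡ 228; 6^76 ≡ 134; 6^12 ≡ 165 — none is 1, so 6 is a primitive root.
The smallest primitive root modulo 229 is 6.

6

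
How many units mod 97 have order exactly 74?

0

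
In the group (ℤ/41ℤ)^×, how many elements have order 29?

0

φ(41) = 41 − 1 = 40 = 2^3 · 5.
(Z/41Z)^× is cyclic (|G| = 40); a cyclic group of order m has exactly φ(d) elements of each order d | m, and none otherwise.
29 does not divide 40, so no element of (Z/41Z)^× has order 29.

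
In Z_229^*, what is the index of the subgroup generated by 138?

Since 138 ∈ (Z/229Z)^×, its order divides φ(229) = 229 − 1 = 228 = 2^2 · 3 · 19.
Divisors of 228: 1, 2, 3, 4, 6, 12, 19, 38, 57, 76, 114, 228.
Evaluate successive powers at the divisors of 228:
138^1 ≡ 138 (mod 229)
138^2 ≡ 37 (mod 229)
138^3 ≡ 68 (mod 229)
138^4 ≡ 224 (mod 229)
138^6 ≡ 44 (mod 229)
138^12 ≡ 104 (mod 229)
138^19 ≡ 135 (mod 229)
138^38 ≡ 134 (mod 229)
138^57 ≡ 228 (mod 229)
138^76 ≡ 94 (mod 229)
138^114 ≡ 1 (mod 229) ✓
Thus |⟨138⟩| = ord(138) = 114.
The index is φ(229) / ord(138) = 228 / 114 = 2.

2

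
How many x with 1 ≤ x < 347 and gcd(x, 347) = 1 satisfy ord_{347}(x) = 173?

172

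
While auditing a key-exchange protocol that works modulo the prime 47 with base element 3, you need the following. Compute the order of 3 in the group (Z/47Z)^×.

23

ord(3) | φ(47) = 47 − 1 = 46 = 2 · 23.
Divisors of 46: 1, 2, 23, 46.
Check 3^d mod 47 for each divisor in increasing order:
3^1 ≡ 3
3^2 ≡ 9
3^23 ≡ 1
The smallest such exponent is 23, so the order of 3 is 23.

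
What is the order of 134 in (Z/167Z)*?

166

ord(134) | φ(167) = 167 − 1 = 166 = 2 · 83.
Divisors of 166: 1, 2, 83, 166.
Check 134^d mod 167 for each divisor in increasing order:
134^1 ≡ 134 (mod 167)
134^2 ≡ 87 (mod 167)
134^83 ≡ 166 (mod 167)
134^166 ≡ 1 (mod 167) ✓
Therefore the multiplicative order of 134 modulo 167 is 166.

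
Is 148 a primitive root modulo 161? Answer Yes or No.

161 = 7 · 23 is a product of two distinct odd primes, so (Z/161Z)^× ≅ (Z/7Z)^× × (Z/23Z)^× is not cyclic.
No primitive root modulo 161 exists; in particular 148 is not one.

No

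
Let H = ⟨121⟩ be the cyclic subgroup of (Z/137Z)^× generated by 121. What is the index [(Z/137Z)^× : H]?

4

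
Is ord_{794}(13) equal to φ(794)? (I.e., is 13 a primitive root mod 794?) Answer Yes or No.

Yes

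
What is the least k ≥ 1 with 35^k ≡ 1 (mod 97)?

3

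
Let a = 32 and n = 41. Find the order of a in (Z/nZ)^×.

Since 32 ∈ (Z/41Z)^×, its order divides φ(41) = 41 − 1 = 40 = 2^3 · 5.
Divisors of 40: 1, 2, 4, 5, 8, 10, 20, 40.
Test each divisor d:
32^1 ≡ 32 (mod 41)
32^2 ≡ 40 (mod 41)
32^4 ≡ 1 (mod 41) ✓
Hence ord(32) = 4.

4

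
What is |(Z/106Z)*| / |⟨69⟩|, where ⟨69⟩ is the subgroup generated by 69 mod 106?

4

The order of 69 must divide φ(106) = φ(2)·φ(53) = 1·52 = 52 = 2^2 · 13.
Divisors of 52: 1, 2, 4, 13, 26, 52.
Evaluate successive powers at the divisors of 52:
69^1 ≡ 69 (mod 106)
69^2 ≡ 97 (mod 106)
69^4 ≡ 81 (mod 106)
69^13 ≡ 1 (mod 106) ✓
So ord_106(69) = 13, hence |⟨69⟩| = 13.
Index = |(Z/106Z)^×| / |⟨69⟩| = 52 / 13 = 4.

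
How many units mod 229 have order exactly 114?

36

φ(229) = 229 − 1 = 228 = 2^2 · 3 · 19.
In a cyclic group of order 228, there are φ(d) elements of order d for each divisor d of 228, and zero for non-divisors.
114 = 2 · 3 · 19 divides 228, and φ(114) = 36.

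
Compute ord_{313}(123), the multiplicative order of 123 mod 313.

312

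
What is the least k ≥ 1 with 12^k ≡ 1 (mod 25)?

20

ord(12) | φ(25) = φ(5^2) = 5·(5−1) = 20 = 2^2 · 5.
Divisors of 20: 1, 2, 4, 5, 10, 20.
Evaluate successive powers at the divisors of 20:
12^1 ≡ 12
12^2 ≡ 19
12^4 ≡ 11
12^5 ≡ 7
12^10 ≡ 24
12^20 ≡ 1
Therefore the multiplicative order of 12 modulo 25 is 20.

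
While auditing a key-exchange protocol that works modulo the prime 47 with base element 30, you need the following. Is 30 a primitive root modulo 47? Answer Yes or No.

φ(47) = 47 − 1 = 46 = 2 · 23.
30 is a primitive root mod 47 iff 30^(φ(47)/q) ≢ 1 for every prime q | φ(47), i.e. q ∈ {2, 23}.
30^23 ≡ 46 (mod 47)  [q = 2: ≢ 1 ✓]
30^2 ≡ 7 (mod 47)  [q = 23: ≢ 1 ✓]
Every test exponent gives a nontrivial residue, hence 30 generates the full group.

Yes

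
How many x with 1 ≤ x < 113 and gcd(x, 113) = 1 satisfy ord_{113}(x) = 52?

φ(113) = 113 − 1 = 112 = 2^4 · 7.
Since (Z/113Z)^× is cyclic of order 112, the number of elements of order d is φ(d) when d | 112 and 0 otherwise.
Here 112 is not a multiple of 52, so there are no elements of order 52.

0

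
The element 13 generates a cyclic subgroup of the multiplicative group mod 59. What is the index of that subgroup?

1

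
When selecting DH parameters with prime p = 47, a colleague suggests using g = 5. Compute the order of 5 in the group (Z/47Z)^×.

46

The order of 5 must divide φ(47) = 47 − 1 = 46 = 2 · 23.
Divisors of 46: 1, 2, 23, 46.
Check 5^d mod 47 for each divisor in increasing order:
5^1 ≡ 5
5^2 ≡ 25
5^23 ≡ 46
5^46 ≡ 1
The smallest such exponent is 46, so the order of 5 is 46.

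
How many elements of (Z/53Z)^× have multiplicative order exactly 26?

φ(53) = 53 − 1 = 52 = 2^2 · 13.
Since (Z/53Z)^× is cyclic of order 52, the number of elements of order d is φ(d) when d | 52 and 0 otherwise.
26 = 2 · 13 divides 52, and φ(26) = 12.

12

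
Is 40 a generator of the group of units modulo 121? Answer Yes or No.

No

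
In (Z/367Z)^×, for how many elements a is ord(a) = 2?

1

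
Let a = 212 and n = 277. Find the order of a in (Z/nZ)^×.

By Lagrange's theorem, ord_277(212) divides φ(277) = 277 − 1 = 276 = 2^2 · 3 · 23.
Divisors of 276: 1, 2, 3, 4, 6, 12, 23, 46, 69, 92, 138, 276.
Compute 212^d (mod 277) for the divisors d until we hit 1:
212^1 ≡ 212 (mod 277)
212^2 ≡ 70 (mod 277)
212^3 ≡ 159 (mod 277)
212^4 ≡ 191 (mod 277)
212^6 ≡ 74 (mod 277)
212^12 ≡ 213 (mod 277)
212^23 ≡ 35 (mod 277)
212^46 ≡ 117 (mod 277)
212^69 ≡ 217 (mod 277)
212^92 ≡ 116 (mod 277)
212^138 ≡ 276 (mod 277)
212^276 ≡ 1 (mod 277) ✓
The smallest such exponent is 276, so the order of 212 is 276.

276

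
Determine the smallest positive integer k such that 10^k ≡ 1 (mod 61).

60

The order of 10 must divide φ(61) = 61 − 1 = 60 = 2^2 · 3 · 5.
Divisors of 60: 1, 2, 3, 4, 5, 6, 10, 12, 15, 20, 30, 60.
Compute 10^d (mod 61) for the divisors d until we hit 1:
10^1 ≡ 10 (mod 61)
10^2 ≡ 39 (mod 61)
10^3 ≡ 24 (mod 61)
10^4 ≡ 57 (mod 61)
10^5 ≡ 21 (mod 61)
10^6 ≡ 27 (mod 61)
10^10 ≡ 14 (mod 61)
10^12 ≡ 58 (mod 61)
10^15 ≡ 50 (mod 61)
10^20 ≡ 13 (mod 61)
10^30 ≡ 60 (mod 61)
10^60 ≡ 1 (mod 61) ✓
The smallest such exponent is 60, so the order of 10 is 60.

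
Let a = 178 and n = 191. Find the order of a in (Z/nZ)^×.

190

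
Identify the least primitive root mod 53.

φ(53) = 53 − 1 = 52 = 2^2 · 13.
g is a primitive root iff g^(52/q) ≢ 1 (mod 53) for each prime q ∈ {2, 13}.
g = 2: 2^26 ≡ 52; 2^4 ≡ 16 — none is 1, so 2 is a primitive root.
The smallest primitive root modulo 53 is 2.

2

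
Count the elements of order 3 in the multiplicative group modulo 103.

φ(103) = 103 − 1 = 102 = 2 · 3 · 17.
Since (Z/103Z)^× is cyclic of order 102, the number of elements of order d is φ(d) when d | 102 and 0 otherwise.
3 | 102, and φ(3) = 3 − 1 = 2.

2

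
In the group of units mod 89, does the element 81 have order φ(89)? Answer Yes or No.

No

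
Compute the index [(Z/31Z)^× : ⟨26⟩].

Since 26 ∈ (Z/31Z)^×, its order divides φ(31) = 31 − 1 = 30 = 2 · 3 · 5.
Divisors of 30: 1, 2, 3, 5, 6, 10, 15, 30.
Test each divisor d:
26^1 ≡ 26 (mod 31)
26^2 ≡ 25 (mod 31)
26^3 ≡ 30 (mod 31)
26^5 ≡ 6 (mod 31)
26^6 ≡ 1 (mod 31) ✓
The order of 26 is 6, so the subgroup it generates has 6 elements.
The index is φ(31) / ord(26) = 30 / 6 = 5.

5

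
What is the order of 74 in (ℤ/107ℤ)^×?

106

Since 74 ∈ (Z/107Z)^×, its order divides φ(107) = 107 − 1 = 106 = 2 · 53.
Divisors of 106: 1, 2, 53, 106.
Evaluate successive powers at the divisors of 106:
74^1 ≡ 74 (mod 107)
74^2 ≡ 19 (mod 107)
74^53 ≡ 106 (mod 107)
74^106 ≡ 1 (mod 107) ✓
The smallest such exponent is 106, so the order of 74 is 106.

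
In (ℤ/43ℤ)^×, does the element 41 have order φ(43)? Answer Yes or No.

No

φ(43) = 43 − 1 = 42 = 2 · 3 · 7.
41 is a primitive root mod 43 iff 41^(φ(43)/q) ≢ 1 for every prime q | φ(43), i.e. q ∈ {2, 3, 7}.
41^21 ≡ 1 (mod 43)  [q = 2: ≡ 1 ✗]
41^14 ≡ 1 (mod 43)  [q = 3: ≡ 1 ✗]
41^6 ≡ 21 (mod 43)  [q = 7: ≢ 1 ✓]
41^21 ≡ 1 shows ord(41) | 21, strictly less than φ(43); not a primitive root.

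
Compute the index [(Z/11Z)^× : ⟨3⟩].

2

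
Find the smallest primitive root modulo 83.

2

φ(83) = 83 − 1 = 82 = 2 · 41.
Test candidates g = 2, 3, … against the prime factors q ∈ {2, 41} of φ(83): g is a generator iff g^(82/q) ≢ 1 for every such q.
g = 2: 2^41 ≡ 82; 2^2 ≡ 4 — none is 1, so 2 is a primitive root.
The smallest primitive root modulo 83 is 2.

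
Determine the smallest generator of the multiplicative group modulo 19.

2

φ(19) = 19 − 1 = 18 = 2 · 3^2.
Test candidates g = 2, 3, … against the prime factors q ∈ {2, 3} of φ(19): g is a generator iff g^(18/q) ≢ 1 for every such q.
g = 2: 2^9 ≡ 18; 2^6 ≡ 7 — none is 1, so 2 is a primitive root.
Hence the least primitive root of 19 is 2.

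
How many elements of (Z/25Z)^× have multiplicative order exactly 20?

8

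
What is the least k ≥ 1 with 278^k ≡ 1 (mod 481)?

36

By Lagrange's theorem, ord_481(278) divides φ(481) = φ(13·37) = (13−1)·(37−1) = 12·36 = 432 = 2^4 · 3^3.
Divisors of 432: 1, 2, 3, 4, 6, 8, 9, 12, 16, 18, 24, 27, 36, 48, 54, 72, 108, 144, 216, 432.
Check 278^d mod 481 for each divisor in increasing order:
278^1 ≡ 278 (mod 481)
278^2 ≡ 324 (mod 481)
278^3 ≡ 125 (mod 481)
278^4 ≡ 118 (mod 481)
278^6 ≡ 233 (mod 481)
278^8 ≡ 456 (mod 481)
278^9 ≡ 265 (mod 481)
278^12 ≡ 417 (mod 481)
278^16 ≡ 144 (mod 481)
278^18 ≡ 480 (mod 481)
278^24 ≡ 248 (mod 481)
278^27 ≡ 216 (mod 481)
278^36 ≡ 1 (mod 481) ✓
The smallest such exponent is 36, so the order of 278 is 36.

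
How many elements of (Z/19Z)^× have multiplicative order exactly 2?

φ(19) = 19 − 1 = 18 = 2 · 3^2.
(Z/19Z)^× is cyclic (|G| = 18); a cyclic group of order m has exactly φ(d) elements of each order d | m, and none otherwise.
2 | 18, and φ(2) = 2 − 1 = 1.

1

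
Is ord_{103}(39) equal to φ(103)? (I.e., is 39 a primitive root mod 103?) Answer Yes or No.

φ(103) = 103 − 1 = 102 = 2 · 3 · 17.
It suffices to check that the order of 39 is not a proper divisor of 102: compute 39^(102/q) for q ∈ {2, 3, 17}.
39^51 ≡ 102 (mod 103)  [q = 2: ≢ 1 ✓]
39^34 ≡ 1 (mod 103)  [q = 3: ≡ 1 ✗]
39^6 ≡ 81 (mod 103)  [q = 17: ≢ 1 ✓]
39^34 ≡ 1 shows ord(39) | 34, strictly less than φ(103); not a primitive root.

No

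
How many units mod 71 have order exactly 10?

φ(71) = 71 − 1 = 70 = 2 · 5 · 7.
(Z/71Z)^× is cyclic (|G| = 70); a cyclic group of order m has exactly φ(d) elements of each order d | m, and none otherwise.
10 = 2 · 5 divides 70, and φ(10) = 4.

4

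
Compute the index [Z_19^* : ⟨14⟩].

By Lagrange's theorem, ord_19(14) divides φ(19) = 19 − 1 = 18 = 2 · 3^2.
Divisors of 18: 1, 2, 3, 6, 9, 18.
Test each divisor d:
14^1 ≡ 14
14^2 ≡ 6
14^3 ≡ 8
14^6 ≡ 7
14^9 ≡ 18
14^18 ≡ 1
So ord_19(14) = 18, hence |⟨14⟩| = 18.
Index = |(Z/19Z)^×| / |⟨14⟩| = 18 / 18 = 1.

1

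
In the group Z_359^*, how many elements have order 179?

178

φ(359) = 359 − 1 = 358 = 2 · 179.
Since (Z/359Z)^× is cyclic of order 358, the number of elements of order d is φ(d) when d | 358 and 0 otherwise.
179 | 358, and φ(179) = 179 − 1 = 178.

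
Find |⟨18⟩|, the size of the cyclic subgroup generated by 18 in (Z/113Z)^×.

8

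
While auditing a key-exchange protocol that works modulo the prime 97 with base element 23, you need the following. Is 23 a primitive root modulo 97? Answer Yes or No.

Yes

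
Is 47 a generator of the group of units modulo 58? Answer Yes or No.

φ(58) = φ(2)·φ(29) = 1·28 = 28 = 2^2 · 7.
It suffices to check that the order of 47 is not a proper divisor of 28: compute 47^(28/q) for q ∈ {2, 7}.
47^14 ≡ 57 (mod 58)  [q = 2: ≢ 1 ✓]
47^4 ≡ 25 (mod 58)  [q = 7: ≢ 1 ✓]
All checks pass, so 47 has order 28 and is a primitive root modulo 58.

Yes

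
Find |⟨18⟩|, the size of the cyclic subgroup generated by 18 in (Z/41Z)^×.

By Lagrange's theorem, ord_41(18) divides φ(41) = 41 − 1 = 40 = 2^3 · 5.
Divisors of 40: 1, 2, 4, 5, 8, 10, 20, 40.
Compute 18^d (mod 41) for the divisors d until we hit 1:
18^1 ≡ 18 (mod 41)
18^2 ≡ 37 (mod 41)
18^4 ≡ 16 (mod 41)
18^5 ≡ 1 (mod 41) ✓
Therefore the multiplicative order of 18 modulo 41 is 5.

5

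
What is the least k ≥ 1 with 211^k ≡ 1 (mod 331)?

22

By Lagrange's theorem, ord_331(211) divides φ(331) = 331 − 1 = 330 = 2 · 3 · 5 · 11.
Divisors of 330: 1, 2, 3, 5, 6, 10, 11, 15, 22, 30, 33, 55, 66, 110, 165, 330.
Compute 211^d (mod 331) for the divisors d until we hit 1:
211^1 ≡ 211 (mod 331)
211^2 ≡ 167 (mod 331)
211^3 ≡ 151 (mod 331)
211^5 ≡ 61 (mod 331)
211^6 ≡ 293 (mod 331)
211^10 ≡ 80 (mod 331)
211^11 ≡ 330 (mod 331)
211^15 ≡ 246 (mod 331)
211^22 ≡ 1 (mod 331) ✓
The smallest such exponent is 22, so the order of 211 is 22.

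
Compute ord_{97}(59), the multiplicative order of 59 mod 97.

By Lagrange's theorem, ord_97(59) divides φ(97) = 97 − 1 = 96 = 2^5 · 3.
Divisors of 96: 1, 2, 3, 4, 6, 8, 12, 16, 24, 32, 48, 96.
Compute 59^d (mod 97) for the divisors d until we hit 1:
59^1 ≡ 59 (mod 97)
59^2 ≡ 86 (mod 97)
59^3 ≡ 30 (mod 97)
59^4 ≡ 24 (mod 97)
59^6 ≡ 27 (mod 97)
59^8 ≡ 91 (mod 97)
59^12 ≡ 50 (mod 97)
59^16 ≡ 36 (mod 97)
59^24 ≡ 75 (mod 97)
59^32 ≡ 35 (mod 97)
59^48 ≡ 96 (mod 97)
59^96 ≡ 1 (mod 97) ✓
The smallest such exponent is 96, so the order of 59 is 96.

96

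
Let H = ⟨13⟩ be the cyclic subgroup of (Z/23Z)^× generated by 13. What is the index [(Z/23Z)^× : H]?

2

ord(13) | φ(23) = 23 − 1 = 22 = 2 · 11.
Divisors of 22: 1, 2, 11, 22.
Evaluate successive powers at the divisors of 22:
13^1 ≡ 13 (mod 23)
13^2 ≡ 8 (mod 23)
13^11 ≡ 1 (mod 23) ✓
So ord_23(13) = 11, hence |⟨13⟩| = 11.
The index is φ(23) / ord(13) = 22 / 11 = 2.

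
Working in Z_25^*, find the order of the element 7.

4

By Lagrange's theorem, ord_25(7) divides φ(25) = φ(5^2) = 5·(5−1) = 20 = 2^2 · 5.
Divisors of 20: 1, 2, 4, 5, 10, 20.
Check 7^d mod 25 for each divisor in increasing order:
7^1 ≡ 7
7^2 ≡ 24
7^4 ≡ 1
Therefore the multiplicative order of 7 modulo 25 is 4.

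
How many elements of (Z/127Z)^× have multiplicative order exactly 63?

36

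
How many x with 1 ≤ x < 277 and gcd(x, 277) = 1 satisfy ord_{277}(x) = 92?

φ(277) = 277 − 1 = 276 = 2^2 · 3 · 23.
(Z/277Z)^× is cyclic (|G| = 276); a cyclic group of order m has exactly φ(d) elements of each order d | m, and none otherwise.
92 = 2^2 · 23 divides 276, and φ(92) = 44.

44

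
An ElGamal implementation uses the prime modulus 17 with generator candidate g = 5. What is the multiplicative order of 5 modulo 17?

16

ord(5) | φ(17) = 17 − 1 = 16 = 2^4.
Divisors of 16: 1, 2, 4, 8, 16.
Check 5^d mod 17 for each divisor in increasing order:
5^1 ≡ 5 (mod 17)
5^2 ≡ 8 (mod 17)
5^4 ≡ 13 (mod 17)
5^8 ≡ 16 (mod 17)
5^16 ≡ 1 (mod 17) ✓
The smallest such exponent is 16, so the order of 5 is 16.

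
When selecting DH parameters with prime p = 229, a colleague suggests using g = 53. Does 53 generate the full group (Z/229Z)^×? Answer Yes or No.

φ(229) = 229 − 1 = 228 = 2^2 · 3 · 19.
53 is a primitive root mod 229 iff 53^(φ(229)/q) ≢ 1 for every prime q | φ(229), i.e. q ∈ {2, 3, 19}.
53^114 ≡ 1 (mod 229)  [q = 2: ≡ 1 ✗]
53^76 ≡ 1 (mod 229)  [q = 3: ≡ 1 ✗]
53^12 ≡ 161 (mod 229)  [q = 19: ≢ 1 ✓]
The check at q = 2 fails, so 53 generates a proper subgroup.

No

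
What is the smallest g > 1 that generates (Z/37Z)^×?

2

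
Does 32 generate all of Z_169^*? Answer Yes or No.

Yes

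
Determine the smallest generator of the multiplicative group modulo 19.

2

φ(19) = 19 − 1 = 18 = 2 · 3^2.
Test candidates g = 2, 3, … against the prime factors q ∈ {2, 3} of φ(19): g is a generator iff g^(18/q) ≢ 1 for every such q.
g = 2: 2^9 ≡ 18; 2^6 ≡ 7 — none is 1, so 2 is a primitive root.
The smallest primitive root modulo 19 is 2.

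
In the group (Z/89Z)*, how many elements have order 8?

4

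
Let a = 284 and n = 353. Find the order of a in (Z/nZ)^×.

ord(284) | φ(353) = 353 − 1 = 352 = 2^5 · 11.
Divisors of 352: 1, 2, 4, 8, 11, 16, 22, 32, 44, 88, 176, 352.
Evaluate successive powers at the divisors of 352:
284^1 ≡ 284
284^2 ≡ 172
284^4 ≡ 285
284^8 ≡ 35
284^11 ≡ 101
284^16 ≡ 166
284^22 ≡ 317
284^32 ≡ 22
284^44 ≡ 237
284^88 ≡ 42
284^176 ≡ 352
284^352 ≡ 1
Therefore the multiplicative order of 284 modulo 353 is 352.

352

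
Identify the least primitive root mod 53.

2

φ(53) = 53 − 1 = 52 = 2^2 · 13.
Test candidates g = 2, 3, … against the prime factors q ∈ {2, 13} of φ(53): g is a generator iff g^(52/q) ≢ 1 for every such q.
g = 2: 2^26 ≡ 52; 2^4 ≡ 16 — none is 1, so 2 is a primitive root.
Hence the least primitive root of 53 is 2.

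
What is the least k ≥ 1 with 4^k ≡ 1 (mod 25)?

10

By Lagrange's theorem, ord_25(4) divides φ(25) = φ(5^2) = 5·(5−1) = 20 = 2^2 · 5.
Divisors of 20: 1, 2, 4, 5, 10, 20.
Evaluate successive powers at the divisors of 20:
4^1 ≡ 4 (mod 25)
4^2 ≡ 16 (mod 25)
4^4 ≡ 6 (mod 25)
4^5 ≡ 24 (mod 25)
4^10 ≡ 1 (mod 25) ✓
Hence ord(4) = 10.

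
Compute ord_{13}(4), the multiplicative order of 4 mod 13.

6

Since 4 ∈ (Z/13Z)^×, its order divides φ(13) = 13 − 1 = 12 = 2^2 · 3.
Divisors of 12: 1, 2, 3, 4, 6, 12.
Test each divisor d:
4^1 ≡ 4 (mod 13)
4^2 ≡ 3 (mod 13)
4^3 ≡ 12 (mod 13)
4^4 ≡ 9 (mod 13)
4^6 ≡ 1 (mod 13) ✓
The smallest such exponent is 6, so the order of 4 is 6.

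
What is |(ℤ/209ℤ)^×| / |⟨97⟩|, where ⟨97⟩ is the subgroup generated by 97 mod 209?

By Lagrange's theorem, ord_209(97) divides φ(209) = φ(11·19) = (11−1)·(19−1) = 10·18 = 180 = 2^2 · 3^2 · 5.
Divisors of 180: 1, 2, 3, 4, 5, 6, 9, 10, 12, 15, 18, 20, 30, 36, 45, 60, 90, 180.
Check 97^d mod 209 for each divisor in increasing order:
97^1 ≡ 97 (mod 209)
97^2 ≡ 4 (mod 209)
97^3 ≡ 179 (mod 209)
97^4 ≡ 16 (mod 209)
97^5 ≡ 89 (mod 209)
97^6 ≡ 64 (mod 209)
97^9 ≡ 170 (mod 209)
97^10 ≡ 188 (mod 209)
97^12 ≡ 125 (mod 209)
97^15 ≡ 12 (mod 209)
97^18 ≡ 58 (mod 209)
97^20 ≡ 23 (mod 209)
97^30 ≡ 144 (mod 209)
97^36 ≡ 20 (mod 209)
97^45 ≡ 56 (mod 209)
97^60 ≡ 45 (mod 209)
97^90 ≡ 1 (mod 209) ✓
So ord_209(97) = 90, hence |⟨97⟩| = 90.
[(Z/209Z)^× : ⟨97⟩] = 180/90 = 2.

2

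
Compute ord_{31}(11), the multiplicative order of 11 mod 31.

30

The order of 11 must divide φ(31) = 31 − 1 = 30 = 2 · 3 · 5.
Divisors of 30: 1, 2, 3, 5, 6, 10, 15, 30.
Check 11^d mod 31 for each divisor in increasing order:
11^1 ≡ 11 (mod 31)
11^2 ≡ 28 (mod 31)
11^3 ≡ 29 (mod 31)
11^5 ≡ 6 (mod 31)
11^6 ≡ 4 (mod 31)
11^10 ≡ 5 (mod 31)
11^15 ≡ 30 (mod 31)
11^30 ≡ 1 (mod 31) ✓
Therefore the multiplicative order of 11 modulo 31 is 30.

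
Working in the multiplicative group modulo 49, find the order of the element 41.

Since 41 ∈ (Z/49Z)^×, its order divides φ(49) = φ(7^2) = 7·(7−1) = 42 = 2 · 3 · 7.
Divisors of 42: 1, 2, 3, 6, 7, 14, 21, 42.
Compute 41^d (mod 49) for the divisors d until we hit 1:
41^1 ≡ 41
41^2 ≡ 15
41^3 ≡ 27
41^6 ≡ 43
41^7 ≡ 48
41^14 ≡ 1
Therefore the multiplicative order of 41 modulo 49 is 14.

14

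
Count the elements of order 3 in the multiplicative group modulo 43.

φ(43) = 43 − 1 = 42 = 2 · 3 · 7.
In a cyclic group of order 42, there are φ(d) elements of order d for each divisor d of 42, and zero for non-divisors.
3 | 42, and φ(3) = 3 − 1 = 2.

2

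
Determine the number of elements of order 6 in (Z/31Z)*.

2

φ(31) = 31 − 1 = 30 = 2 · 3 · 5.
In a cyclic group of order 30, there are φ(d) elements of order d for each divisor d of 30, and zero for non-divisors.
6 = 2 · 3 divides 30, and φ(6) = 2.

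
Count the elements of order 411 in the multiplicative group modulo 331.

φ(331) = 331 − 1 = 330 = 2 · 3 · 5 · 11.
(Z/331Z)^× is cyclic (|G| = 330); a cyclic group of order m has exactly φ(d) elements of each order d | m, and none otherwise.
Since 411 ∤ 330, the count is 0.

0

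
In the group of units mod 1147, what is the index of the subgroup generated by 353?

ord(353) | φ(1147) = φ(31·37) = (31−1)·(37−1) = 30·36 = 1080 = 2^3 · 3^3 · 5.
Divisors of 1080: 1, 2, 3, 4, 5, 6, 8, 9, 10, 12, 15, 18, 20, 24, 27, 30, 36, 40, 45, 54, 60, 72, 90, 108, 120, 135, 180, 216, 270, 360, 540, 1080.
Compute 353^d (mod 1147) for the divisors d until we hit 1:
353^1 ≡ 353 (mod 1147)
353^2 ≡ 733 (mod 1147)
353^3 ≡ 674 (mod 1147)
353^4 ≡ 493 (mod 1147)
353^5 ≡ 832 (mod 1147)
353^6 ≡ 64 (mod 1147)
353^8 ≡ 1032 (mod 1147)
353^9 ≡ 697 (mod 1147)
353^10 ≡ 583 (mod 1147)
353^12 ≡ 655 (mod 1147)
353^15 ≡ 1022 (mod 1147)
353^18 ≡ 628 (mod 1147)
353^20 ≡ 377 (mod 1147)
353^24 ≡ 47 (mod 1147)
353^27 ≡ 709 (mod 1147)
353^30 ≡ 714 (mod 1147)
353^36 ≡ 963 (mod 1147)
353^40 ≡ 1048 (mod 1147)
353^45 ≡ 216 (mod 1147)
353^54 ≡ 295 (mod 1147)
353^60 ≡ 528 (mod 1147)
353^72 ≡ 593 (mod 1147)
353^90 ≡ 776 (mod 1147)
353^108 ≡ 1000 (mod 1147)
353^120 ≡ 63 (mod 1147)
353^135 ≡ 154 (mod 1147)
353^180 ≡ 1 (mod 1147) ✓
The order of 353 is 180, so the subgroup it generates has 180 elements.
[(Z/1147Z)^× : ⟨353⟩] = 1080/180 = 6.

6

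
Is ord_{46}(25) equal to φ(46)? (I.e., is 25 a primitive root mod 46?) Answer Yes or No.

No

φ(46) = φ(2)·φ(23) = 1·22 = 22 = 2 · 11.
Test 25^(22/q) mod 46 for each prime factor q of 22:
25^11 ≡ 1 (mod 46)  [q = 2: ≡ 1 ✗]
25^2 ≡ 27 (mod 46)  [q = 11: ≢ 1 ✓]
The check at q = 2 fails, so 25 generates a proper subgroup.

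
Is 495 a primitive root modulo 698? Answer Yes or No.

φ(698) = φ(2)·φ(349) = 1·348 = 348 = 2^2 · 3 · 29.
495 is a primitive root mod 698 iff 495^(φ(698)/q) ≢ 1 for every prime q | φ(698), i.e. q ∈ {2, 3, 29}.
495^174 ≡ 697 (mod 698)  [q = 2: ≢ 1 ✓]
495^116 ≡ 1 (mod 698)  [q = 3: ≡ 1 ✗]
495^12 ≡ 475 (mod 698)  [q = 29: ≢ 1 ✓]
495^116 ≡ 1 shows ord(495) | 116, strictly less than φ(698); not a primitive root.

No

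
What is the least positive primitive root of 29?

2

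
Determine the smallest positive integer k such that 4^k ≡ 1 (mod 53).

26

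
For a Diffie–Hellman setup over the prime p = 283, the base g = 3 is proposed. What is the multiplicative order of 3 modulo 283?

By Lagrange's theorem, ord_283(3) divides φ(283) = 283 − 1 = 282 = 2 · 3 · 47.
Divisors of 282: 1, 2, 3, 6, 47, 94, 141, 282.
Evaluate successive powers at the divisors of 282:
3^1 ≡ 3 (mod 283)
3^2 ≡ 9 (mod 283)
3^3 ≡ 27 (mod 283)
3^6 ≡ 163 (mod 283)
3^47 ≡ 239 (mod 283)
3^94 ≡ 238 (mod 283)
3^141 ≡ 282 (mod 283)
3^282 ≡ 1 (mod 283) ✓
So ord_283(3) = 282.

282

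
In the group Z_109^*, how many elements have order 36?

φ(109) = 109 − 1 = 108 = 2^2 · 3^3.
(Z/109Z)^× is cyclic (|G| = 108); a cyclic group of order m has exactly φ(d) elements of each order d | m, and none otherwise.
36 = 2^2 · 3^2 divides 108, and φ(36) = 12.

12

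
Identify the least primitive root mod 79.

φ(79) = 79 − 1 = 78 = 2 · 3 · 13.
g is a primitive root iff g^(78/q) ≢ 1 (mod 79) for each prime q ∈ {2, 3, 13}.
g = 2: 2^39 ≡ 1 — hits 1, so not a primitive root.
g = 3: 3^39 ≡ 78; 3^26 ≡ 23; 3^6 ≡ 18 — none is 1, so 3 is a primitive root.
The smallest primitive root modulo 79 is 3.

3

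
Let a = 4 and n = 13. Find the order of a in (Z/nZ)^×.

The order of 4 must divide φ(13) = 13 − 1 = 12 = 2^2 · 3.
Divisors of 12: 1, 2, 3, 4, 6, 12.
Evaluate successive powers at the divisors of 12:
4^1 ≡ 4
4^2 ≡ 3
4^3 ≡ 12
4^4 ≡ 9
4^6 ≡ 1
So ord_13(4) = 6.

6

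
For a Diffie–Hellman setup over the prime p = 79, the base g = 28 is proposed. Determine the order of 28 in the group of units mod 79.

78

The order of 28 must divide φ(79) = 79 − 1 = 78 = 2 · 3 · 13.
Divisors of 78: 1, 2, 3, 6, 13, 26, 39, 78.
Test each divisor d:
28^1 ≡ 28 (mod 79)
28^2 ≡ 73 (mod 79)
28^3 ≡ 69 (mod 79)
28^6 ≡ 21 (mod 79)
28^13 ≡ 24 (mod 79)
28^26 ≡ 23 (mod 79)
28^39 ≡ 78 (mod 79)
28^78 ≡ 1 (mod 79) ✓
The smallest such exponent is 78, so the order of 28 is 78.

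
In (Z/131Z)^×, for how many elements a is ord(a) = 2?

1

φ(131) = 131 − 1 = 130 = 2 · 5 · 13.
In a cyclic group of order 130, there are φ(d) elements of order d for each divisor d of 130, and zero for non-divisors.
2 | 130, and φ(2) = 2 − 1 = 1.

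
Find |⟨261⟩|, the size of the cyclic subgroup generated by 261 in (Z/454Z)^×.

The order of 261 must divide φ(454) = φ(2)·φ(227) = 1·226 = 226 = 2 · 113.
Divisors of 226: 1, 2, 113, 226.
Check 261^d mod 454 for each divisor in increasing order:
261^1 ≡ 261 (mod 454)
261^2 ≡ 21 (mod 454)
261^113 ≡ 1 (mod 454) ✓
Hence ord(261) = 113.

113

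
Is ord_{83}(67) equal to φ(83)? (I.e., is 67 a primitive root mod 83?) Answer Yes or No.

Yes

φ(83) = 83 − 1 = 82 = 2 · 41.
67 is a primitive root mod 83 iff 67^(φ(83)/q) ≢ 1 for every prime q | φ(83), i.e. q ∈ {2, 41}.
67^41 ≡ 82 (mod 83)  [q = 2: ≢ 1 ✓]
67^2 ≡ 7 (mod 83)  [q = 41: ≢ 1 ✓]
Every test exponent gives a nontrivial residue, hence 67 generates the full group.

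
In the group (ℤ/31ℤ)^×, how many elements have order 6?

φ(31) = 31 − 1 = 30 = 2 · 3 · 5.
(Z/31Z)^× is cyclic (|G| = 30); a cyclic group of order m has exactly φ(d) elements of each order d | m, and none otherwise.
6 = 2 · 3 divides 30, and φ(6) = 2.

2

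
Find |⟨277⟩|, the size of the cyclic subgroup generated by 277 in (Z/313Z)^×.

13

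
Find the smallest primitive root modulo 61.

φ(61) = 61 − 1 = 60 = 2^2 · 3 · 5.
Test candidates g = 2, 3, … against the prime factors q ∈ {2, 3, 5} of φ(61): g is a generator iff g^(60/q) ≢ 1 for every such q.
g = 2: 2^30 ≡ 60; 2^20 ≡ 47; 2^12 ≡ 9 — none is 1, so 2 is a primitive root.
The smallest primitive root modulo 61 is 2.

2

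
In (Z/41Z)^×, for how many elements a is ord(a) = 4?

2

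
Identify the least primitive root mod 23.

5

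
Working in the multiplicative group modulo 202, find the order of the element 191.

By Lagrange's theorem, ord_202(191) divides φ(202) = φ(2)·φ(101) = 1·100 = 100 = 2^2 · 5^2.
Divisors of 100: 1, 2, 4, 5, 10, 20, 25, 50, 100.
Check 191^d mod 202 for each divisor in increasing order:
191^1 ≡ 191 (mod 202)
191^2 ≡ 121 (mod 202)
191^4 ≡ 97 (mod 202)
191^5 ≡ 145 (mod 202)
191^10 ≡ 17 (mod 202)
191^20 ≡ 87 (mod 202)
191^25 ≡ 91 (mod 202)
191^50 ≡ 201 (mod 202)
191^100 ≡ 1 (mod 202) ✓
Therefore the multiplicative order of 191 modulo 202 is 100.

100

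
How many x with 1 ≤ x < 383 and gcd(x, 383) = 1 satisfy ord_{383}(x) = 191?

190

φ(383) = 383 − 1 = 382 = 2 · 191.
Since (Z/383Z)^× is cyclic of order 382, the number of elements of order d is φ(d) when d | 382 and 0 otherwise.
191 | 382, and φ(191) = 191 − 1 = 190.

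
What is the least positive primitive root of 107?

2

φ(107) = 107 − 1 = 106 = 2 · 53.
g is a primitive root iff g^(106/q) ≢ 1 (mod 107) for each prime q ∈ {2, 53}.
g = 2: 2^53 ≡ 106; 2^2 ≡ 4 — none is 1, so 2 is a primitive root.
The smallest primitive root modulo 107 is 2.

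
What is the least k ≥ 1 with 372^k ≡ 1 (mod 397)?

99

The order of 372 must divide φ(397) = 397 − 1 = 396 = 2^2 · 3^2 · 11.
Divisors of 396: 1, 2, 3, 4, 6, 9, 11, 12, 18, 22, 33, 36, 44, 66, 99, 132, 198, 396.
Compute 372^d (mod 397) for the divisors d until we hit 1:
372^1 ≡ 372 (mod 397)
372^2 ≡ 228 (mod 397)
372^3 ≡ 255 (mod 397)
372^4 ≡ 374 (mod 397)
372^6 ≡ 314 (mod 397)
372^9 ≡ 273 (mod 397)
372^11 ≡ 312 (mod 397)
372^12 ≡ 140 (mod 397)
372^18 ≡ 290 (mod 397)
372^22 ≡ 79 (mod 397)
372^33 ≡ 34 (mod 397)
372^36 ≡ 333 (mod 397)
372^44 ≡ 286 (mod 397)
372^66 ≡ 362 (mod 397)
372^99 ≡ 1 (mod 397) ✓
So ord_397(372) = 99.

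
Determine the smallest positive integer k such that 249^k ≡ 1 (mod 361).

By Lagrange's theorem, ord_361(249) divides φ(361) = φ(19^2) = 19·(19−1) = 342 = 2 · 3^2 · 19.
Divisors of 342: 1, 2, 3, 6, 9, 18, 19, 38, 57, 114, 171, 342.
Evaluate successive powers at the divisors of 342:
249^1 ≡ 249 (mod 361)
249^2 ≡ 270 (mod 361)
249^3 ≡ 84 (mod 361)
249^6 ≡ 197 (mod 361)
249^9 ≡ 303 (mod 361)
249^18 ≡ 115 (mod 361)
249^19 ≡ 116 (mod 361)
249^38 ≡ 99 (mod 361)
249^57 ≡ 293 (mod 361)
249^114 ≡ 292 (mod 361)
249^171 ≡ 360 (mod 361)
249^342 ≡ 1 (mod 361) ✓
So ord_361(249) = 342.

342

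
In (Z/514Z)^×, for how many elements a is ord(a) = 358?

0

φ(514) = φ(2)·φ(257) = 1·256 = 256 = 2^8.
Since (Z/514Z)^× is cyclic of order 256, the number of elements of order d is φ(d) when d | 256 and 0 otherwise.
Here 256 is not a multiple of 358, so there are no elements of order 358.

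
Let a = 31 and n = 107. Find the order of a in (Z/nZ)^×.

ord(31) | φ(107) = 107 − 1 = 106 = 2 · 53.
Divisors of 106: 1, 2, 53, 106.
Evaluate successive powers at the divisors of 106:
31^1 ≡ 31
31^2 ≡ 105
31^53 ≡ 106
31^106 ≡ 1
The smallest such exponent is 106, so the order of 31 is 106.

106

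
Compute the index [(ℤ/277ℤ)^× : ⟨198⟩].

By Lagrange's theorem, ord_277(198) divides φ(277) = 277 − 1 = 276 = 2^2 · 3 · 23.
Divisors of 276: 1, 2, 3, 4, 6, 12, 23, 46, 69, 92, 138, 276.
Check 198^d mod 277 for each divisor in increasing order:
198^1 ≡ 198 (mod 277)
198^2 ≡ 147 (mod 277)
198^3 ≡ 21 (mod 277)
198^4 ≡ 3 (mod 277)
198^6 ≡ 164 (mod 277)
198^12 ≡ 27 (mod 277)
198^23 ≡ 117 (mod 277)
198^46 ≡ 116 (mod 277)
198^69 ≡ 276 (mod 277)
198^92 ≡ 160 (mod 277)
198^138 ≡ 1 (mod 277) ✓
The order of 198 is 138, so the subgroup it generates has 138 elements.
The index is φ(277) / ord(198) = 276 / 138 = 2.

2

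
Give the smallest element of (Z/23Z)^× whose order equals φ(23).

5

φ(23) = 23 − 1 = 22 = 2 · 11.
g is a primitive root iff g^(22/q) ≢ 1 (mod 23) for each prime q ∈ {2, 11}.
g = 2: 2^11 ≡ 1 — hits 1, so not a primitive root.
g = 3: 3^11 ≡ 1 — hits 1, so not a primitive root.
g = 4: 4^11 ≡ 1 — hits 1, so not a primitive root.
g = 5: 5^11 ≡ 22; 5^2 ≡ 2 — none is 1, so 5 is a primitive root.
Hence the least primitive root of 23 is 5.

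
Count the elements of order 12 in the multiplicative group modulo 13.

4

φ(13) = 13 − 1 = 12 = 2^2 · 3.
In a cyclic group of order 12, there are φ(d) elements of order d for each divisor d of 12, and zero for non-divisors.
12 = 2^2 · 3 divides 12, and φ(12) = 4.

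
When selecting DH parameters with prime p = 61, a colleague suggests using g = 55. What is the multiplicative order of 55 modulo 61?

Since 55 ∈ (Z/61Z)^×, its order divides φ(61) = 61 − 1 = 60 = 2^2 · 3 · 5.
Divisors of 60: 1, 2, 3, 4, 5, 6, 10, 12, 15, 20, 30, 60.
Test each divisor d:
55^1 ≡ 55
55^2 ≡ 36
55^3 ≡ 28
55^4 ≡ 15
55^5 ≡ 32
55^6 ≡ 52
55^10 ≡ 48
55^12 ≡ 20
55^15 ≡ 11
55^20 ≡ 47
55^30 ≡ 60
55^60 ≡ 1
Therefore the multiplicative order of 55 modulo 61 is 60.

60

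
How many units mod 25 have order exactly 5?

φ(25) = φ(5^2) = 5·(5−1) = 20 = 2^2 · 5.
Since (Z/25Z)^× is cyclic of order 20, the number of elements of order d is φ(d) when d | 20 and 0 otherwise.
5 | 20, and φ(5) = 5 − 1 = 4.

4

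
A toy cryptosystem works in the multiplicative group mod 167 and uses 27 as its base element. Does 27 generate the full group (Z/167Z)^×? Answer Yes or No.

φ(167) = 167 − 1 = 166 = 2 · 83.
27 is a primitive root mod 167 iff 27^(φ(167)/q) ≢ 1 for every prime q | φ(167), i.e. q ∈ {2, 83}.
27^83 ≡ 1 (mod 167)  [q = 2: ≡ 1 ✗]
27^2 ≡ 61 (mod 167)  [q = 83: ≢ 1 ✓]
Since 27^83 ≡ 1, the order of 27 divides 83 < 166, so 27 is not a primitive root.

No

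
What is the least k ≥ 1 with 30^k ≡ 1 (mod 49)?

3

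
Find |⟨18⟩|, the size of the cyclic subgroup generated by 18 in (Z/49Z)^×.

3

The order of 18 must divide φ(49) = φ(7^2) = 7·(7−1) = 42 = 2 · 3 · 7.
Divisors of 42: 1, 2, 3, 6, 7, 14, 21, 42.
Test each divisor d:
18^1 ≡ 18 (mod 49)
18^2 ≡ 30 (mod 49)
18^3 ≡ 1 (mod 49) ✓
The smallest such exponent is 3, so the order of 18 is 3.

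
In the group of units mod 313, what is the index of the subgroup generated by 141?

By Lagrange's theorem, ord_313(141) divides φ(313) = 313 − 1 = 312 = 2^3 · 3 · 13.
Divisors of 312: 1, 2, 3, 4, 6, 8, 12, 13, 24, 26, 39, 52, 78, 104, 156, 312.
Test each divisor d:
141^1 ≡ 141
141^2 ≡ 162
141^3 ≡ 306
141^4 ≡ 265
141^6 ≡ 49
141^8 ≡ 113
141^12 ≡ 210
141^13 ≡ 188
141^24 ≡ 280
141^26 ≡ 288
141^39 ≡ 308
141^52 ≡ 312
141^78 ≡ 25
141^104 ≡ 1
The order of 141 is 104, so the subgroup it generates has 104 elements.
Index = |(Z/313Z)^×| / |⟨141⟩| = 312 / 104 = 3.

3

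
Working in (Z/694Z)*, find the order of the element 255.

173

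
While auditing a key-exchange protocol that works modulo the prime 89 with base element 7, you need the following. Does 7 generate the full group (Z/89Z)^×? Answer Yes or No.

Yes

φ(89) = 89 − 1 = 88 = 2^3 · 11.
7 is a primitive root mod 89 iff 7^(φ(89)/q) ≢ 1 for every prime q | φ(89), i.e. q ∈ {2, 11}.
7^44 ≡ 88 (mod 89)  [q = 2: ≢ 1 ✓]
7^8 ≡ 4 (mod 89)  [q = 11: ≢ 1 ✓]
Every test exponent gives a nontrivial residue, hence 7 generates the full group.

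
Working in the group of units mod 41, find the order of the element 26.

40

The order of 26 must divide φ(41) = 41 − 1 = 40 = 2^3 · 5.
Divisors of 40: 1, 2, 4, 5, 8, 10, 20, 40.
Test each divisor d:
26^1 ≡ 26
26^2 ≡ 20
26^4 ≡ 31
26^5 ≡ 27
26^8 ≡ 18
26^10 ≡ 32
26^20 ≡ 40
26^40 ≡ 1
So ord_41(26) = 40.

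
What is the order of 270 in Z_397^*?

198

ord(270) | φ(397) = 397 − 1 = 396 = 2^2 · 3^2 · 11.
Divisors of 396: 1, 2, 3, 4, 6, 9, 11, 12, 18, 22, 33, 36, 44, 66, 99, 132, 198, 396.
Evaluate successive powers at the divisors of 396:
270^1 ≡ 270
270^2 ≡ 249
270^3 ≡ 137
270^4 ≡ 69
270^6 ≡ 110
270^9 ≡ 381
270^11 ≡ 383
270^12 ≡ 190
270^18 ≡ 256
270^22 ≡ 196
270^33 ≡ 35
270^36 ≡ 31
270^44 ≡ 304
270^66 ≡ 34
270^99 ≡ 396
270^132 ≡ 362
270^198 ≡ 1
So ord_397(270) = 198.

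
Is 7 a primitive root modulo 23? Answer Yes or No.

Yes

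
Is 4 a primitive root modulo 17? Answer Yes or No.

φ(17) = 17 − 1 = 16 = 2^4.
It suffices to check that the order of 4 is not a proper divisor of 16: compute 4^(16/q) for q ∈ {2}.
4^8 ≡ 1 (mod 17)  [q = 2: ≡ 1 ✗]
The check at q = 2 fails, so 4 generates a proper subgroup.

No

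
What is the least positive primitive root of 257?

3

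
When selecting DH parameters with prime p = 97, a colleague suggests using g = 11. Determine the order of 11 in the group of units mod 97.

48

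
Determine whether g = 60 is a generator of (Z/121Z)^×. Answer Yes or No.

φ(121) = φ(11^2) = 11·(11−1) = 110 = 2 · 5 · 11.
An element g generates (Z/121Z)^× iff g^(110/q) ≢ 1 (mod 121) for each prime q ∈ {2, 5, 11}.
60^55 ≡ 1 (mod 121)  [q = 2: ≡ 1 ✗]
60^22 ≡ 3 (mod 121)  [q = 5: ≢ 1 ✓]
60^10 ≡ 67 (mod 121)  [q = 11: ≢ 1 ✓]
Since 60^55 ≡ 1, the order of 60 divides 55 < 110, so 60 is not a primitive root.

No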